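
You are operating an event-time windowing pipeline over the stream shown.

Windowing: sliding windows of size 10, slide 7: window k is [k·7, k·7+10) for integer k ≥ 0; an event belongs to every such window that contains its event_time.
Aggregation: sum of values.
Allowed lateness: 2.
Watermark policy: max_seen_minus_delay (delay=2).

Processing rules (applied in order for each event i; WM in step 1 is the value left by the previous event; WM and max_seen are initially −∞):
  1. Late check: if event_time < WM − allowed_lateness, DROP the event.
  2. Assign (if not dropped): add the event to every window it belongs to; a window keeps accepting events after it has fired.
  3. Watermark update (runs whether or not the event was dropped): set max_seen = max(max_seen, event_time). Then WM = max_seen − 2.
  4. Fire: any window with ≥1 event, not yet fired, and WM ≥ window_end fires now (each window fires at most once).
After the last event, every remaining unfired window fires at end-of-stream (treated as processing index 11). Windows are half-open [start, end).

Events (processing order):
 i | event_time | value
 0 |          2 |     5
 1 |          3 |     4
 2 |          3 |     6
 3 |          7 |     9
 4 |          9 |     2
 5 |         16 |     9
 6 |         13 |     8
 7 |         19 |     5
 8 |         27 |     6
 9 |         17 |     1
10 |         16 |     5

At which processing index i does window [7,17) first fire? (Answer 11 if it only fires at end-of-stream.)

7

i=0 t=2 v=5: → [0,10); WM=0
i=1 t=3 v=4: → [0,10); WM=1
i=2 t=3 v=6: → [0,10); WM=1
i=3 t=7 v=9: → [7,17),[0,10); WM=5
i=4 t=9 v=2: → [7,17),[0,10); WM=7
i=5 t=16 v=9: → [14,24),[7,17); WM=14; [0,10) fires=26
i=6 t=13 v=8: → [7,17); WM=14
i=7 t=19 v=5: → [14,24); WM=17; [7,17) fires=28
i=8 t=27 v=6: → [21,31); WM=25; [14,24) fires=14
i=9 t=17 v=1: DROP (t<25-2); WM=25
i=10 t=16 v=5: DROP (t<25-2); WM=25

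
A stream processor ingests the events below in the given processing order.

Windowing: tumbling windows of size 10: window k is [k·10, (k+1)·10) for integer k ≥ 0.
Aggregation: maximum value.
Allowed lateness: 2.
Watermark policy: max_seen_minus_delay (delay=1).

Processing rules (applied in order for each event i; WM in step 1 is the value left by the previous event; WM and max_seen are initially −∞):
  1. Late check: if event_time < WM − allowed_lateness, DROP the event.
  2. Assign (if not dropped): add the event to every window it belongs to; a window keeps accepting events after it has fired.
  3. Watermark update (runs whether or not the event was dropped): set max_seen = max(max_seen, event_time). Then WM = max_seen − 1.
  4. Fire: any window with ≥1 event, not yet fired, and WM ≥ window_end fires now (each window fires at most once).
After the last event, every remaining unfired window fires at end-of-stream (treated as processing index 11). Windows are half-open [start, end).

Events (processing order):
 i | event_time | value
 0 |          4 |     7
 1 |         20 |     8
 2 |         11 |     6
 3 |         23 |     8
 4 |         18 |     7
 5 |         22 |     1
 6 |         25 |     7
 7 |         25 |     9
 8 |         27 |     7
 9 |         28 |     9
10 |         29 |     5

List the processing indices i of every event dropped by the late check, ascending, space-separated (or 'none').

2 4

i=0 t=4 v=7: → [0,10); WM=3
i=1 t=20 v=8: → [20,30); WM=19; [0,10) fires=7
i=2 t=11 v=6: DROP (t<19-2); WM=19
i=3 t=23 v=8: → [20,30); WM=22
i=4 t=18 v=7: DROP (t<22-2); WM=22
i=5 t=22 v=1: → [20,30); WM=22
i=6 t=25 v=7: → [20,30); WM=24
i=7 t=25 v=9: → [20,30); WM=24
i=8 t=27 v=7: → [20,30); WM=26
i=9 t=28 v=9: → [20,30); WM=27
i=10 t=29 v=5: → [20,30); WM=28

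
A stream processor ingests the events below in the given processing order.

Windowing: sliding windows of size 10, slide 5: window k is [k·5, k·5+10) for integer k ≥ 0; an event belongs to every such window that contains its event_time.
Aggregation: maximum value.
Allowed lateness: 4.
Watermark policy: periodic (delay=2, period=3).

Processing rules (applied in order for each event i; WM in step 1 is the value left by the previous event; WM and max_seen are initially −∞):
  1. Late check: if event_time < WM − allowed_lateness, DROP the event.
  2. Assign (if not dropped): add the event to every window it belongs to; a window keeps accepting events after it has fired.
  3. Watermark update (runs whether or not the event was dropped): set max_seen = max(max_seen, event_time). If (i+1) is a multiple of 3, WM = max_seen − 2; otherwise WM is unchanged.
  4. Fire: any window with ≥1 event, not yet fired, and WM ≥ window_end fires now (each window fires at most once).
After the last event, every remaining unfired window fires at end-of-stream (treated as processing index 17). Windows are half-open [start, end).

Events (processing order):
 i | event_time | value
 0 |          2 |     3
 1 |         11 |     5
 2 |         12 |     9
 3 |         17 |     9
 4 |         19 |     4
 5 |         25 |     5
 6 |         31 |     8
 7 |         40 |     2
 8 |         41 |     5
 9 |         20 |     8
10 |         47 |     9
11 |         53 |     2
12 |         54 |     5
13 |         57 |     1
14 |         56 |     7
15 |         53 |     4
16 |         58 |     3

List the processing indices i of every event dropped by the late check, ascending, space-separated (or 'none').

i=0 t=2 v=3: → [0,10); WM=−∞
i=1 t=11 v=5: → [10,20),[5,15); WM=−∞
i=2 t=12 v=9: → [10,20),[5,15); WM=10; [0,10) fires=3
i=3 t=17 v=9: → [15,25),[10,20); WM=10
i=4 t=19 v=4: → [15,25),[10,20); WM=10
i=5 t=25 v=5: → [25,35),[20,30); WM=23; [5,15) fires=9 [10,20) fires=9
i=6 t=31 v=8: → [30,40),[25,35); WM=23
i=7 t=40 v=2: → [40,50),[35,45); WM=23
i=8 t=41 v=5: → [40,50),[35,45); WM=39; [15,25) fires=9 [20,30) fires=5 [25,35) fires=8
i=9 t=20 v=8: DROP (t<39-4); WM=39
i=10 t=47 v=9: → [45,55),[40,50); WM=39
i=11 t=53 v=2: → [50,60),[45,55); WM=51; [30,40) fires=8 [35,45) fires=5 [40,50) fires=9
i=12 t=54 v=5: → [50,60),[45,55); WM=51
i=13 t=57 v=1: → [55,65),[50,60); WM=51
i=14 t=56 v=7: → [55,65),[50,60); WM=55; [45,55) fires=9
i=15 t=53 v=4: → [50,60),[45,55); WM=55
i=16 t=58 v=3: → [55,65),[50,60); WM=55

9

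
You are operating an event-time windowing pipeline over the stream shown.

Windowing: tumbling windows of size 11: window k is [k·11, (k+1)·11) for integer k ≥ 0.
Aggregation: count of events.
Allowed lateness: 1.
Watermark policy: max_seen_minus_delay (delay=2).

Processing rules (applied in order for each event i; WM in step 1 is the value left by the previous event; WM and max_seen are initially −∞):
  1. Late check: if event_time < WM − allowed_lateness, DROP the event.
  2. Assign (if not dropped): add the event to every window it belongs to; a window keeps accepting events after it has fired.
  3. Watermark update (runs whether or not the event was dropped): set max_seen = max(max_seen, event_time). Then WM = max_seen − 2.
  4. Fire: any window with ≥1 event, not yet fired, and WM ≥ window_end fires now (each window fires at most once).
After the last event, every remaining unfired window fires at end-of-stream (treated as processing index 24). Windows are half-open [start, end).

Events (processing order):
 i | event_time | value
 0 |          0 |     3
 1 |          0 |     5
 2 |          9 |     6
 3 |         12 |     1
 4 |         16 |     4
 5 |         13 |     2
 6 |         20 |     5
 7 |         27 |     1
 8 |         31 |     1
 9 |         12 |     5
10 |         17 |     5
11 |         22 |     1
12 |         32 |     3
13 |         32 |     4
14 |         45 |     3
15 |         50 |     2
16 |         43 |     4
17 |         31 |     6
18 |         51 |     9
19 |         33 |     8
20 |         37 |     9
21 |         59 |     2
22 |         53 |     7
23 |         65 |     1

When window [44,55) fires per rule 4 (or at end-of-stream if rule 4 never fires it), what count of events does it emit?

i=0 t=0 v=3: → [0,11); WM=-2
i=1 t=0 v=5: → [0,11); WM=-2
i=2 t=9 v=6: → [0,11); WM=7
i=3 t=12 v=1: → [11,22); WM=10
i=4 t=16 v=4: → [11,22); WM=14; [0,11) fires=3
i=5 t=13 v=2: → [11,22); WM=14
i=6 t=20 v=5: → [11,22); WM=18
i=7 t=27 v=1: → [22,33); WM=25; [11,22) fires=4
i=8 t=31 v=1: → [22,33); WM=29
i=9 t=12 v=5: DROP (t<29-1); WM=29
i=10 t=17 v=5: DROP (t<29-1); WM=29
i=11 t=22 v=1: DROP (t<29-1); WM=29
i=12 t=32 v=3: → [22,33); WM=30
i=13 t=32 v=4: → [22,33); WM=30
i=14 t=45 v=3: → [44,55); WM=43; [22,33) fires=4
i=15 t=50 v=2: → [44,55); WM=48
i=16 t=43 v=4: DROP (t<48-1); WM=48
i=17 t=31 v=6: DROP (t<48-1); WM=48
i=18 t=51 v=9: → [44,55); WM=49
i=19 t=33 v=8: DROP (t<49-1); WM=49
i=20 t=37 v=9: DROP (t<49-1); WM=49
i=21 t=59 v=2: → [55,66); WM=57; [44,55) fires=3
i=22 t=53 v=7: DROP (t<57-1); WM=57
i=23 t=65 v=1: → [55,66); WM=63

3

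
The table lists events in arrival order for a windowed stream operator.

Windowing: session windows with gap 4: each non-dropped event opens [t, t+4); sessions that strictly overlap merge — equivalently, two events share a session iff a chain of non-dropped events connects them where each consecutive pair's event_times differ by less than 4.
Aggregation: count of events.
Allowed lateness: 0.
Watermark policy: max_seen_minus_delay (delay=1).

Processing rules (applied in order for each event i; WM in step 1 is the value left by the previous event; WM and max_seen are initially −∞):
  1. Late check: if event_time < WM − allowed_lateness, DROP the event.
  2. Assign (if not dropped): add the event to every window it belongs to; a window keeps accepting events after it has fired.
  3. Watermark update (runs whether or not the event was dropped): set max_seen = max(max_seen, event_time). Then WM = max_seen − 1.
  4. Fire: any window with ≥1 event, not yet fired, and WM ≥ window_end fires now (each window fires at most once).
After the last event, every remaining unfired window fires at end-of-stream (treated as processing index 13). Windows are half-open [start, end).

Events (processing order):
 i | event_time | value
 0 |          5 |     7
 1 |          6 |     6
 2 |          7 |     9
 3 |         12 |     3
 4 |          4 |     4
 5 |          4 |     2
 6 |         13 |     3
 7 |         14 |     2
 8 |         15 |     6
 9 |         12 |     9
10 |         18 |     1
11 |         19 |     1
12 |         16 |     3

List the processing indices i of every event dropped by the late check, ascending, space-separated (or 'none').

4 5 9 12

i=0 t=5 v=7: → [5,9); WM=4
i=1 t=6 v=6: → [5,10); WM=5
i=2 t=7 v=9: → [5,11); WM=6
i=3 t=12 v=3: → [12,16); WM=11
i=4 t=4 v=4: DROP (t<11-0); WM=11
i=5 t=4 v=2: DROP (t<11-0); WM=11
i=6 t=13 v=3: → [12,17); WM=12
i=7 t=14 v=2: → [12,18); WM=13
i=8 t=15 v=6: → [12,19); WM=14
i=9 t=12 v=9: DROP (t<14-0); WM=14
i=10 t=18 v=1: → [12,22); WM=17
i=11 t=19 v=1: → [12,23); WM=18
i=12 t=16 v=3: DROP (t<18-0); WM=18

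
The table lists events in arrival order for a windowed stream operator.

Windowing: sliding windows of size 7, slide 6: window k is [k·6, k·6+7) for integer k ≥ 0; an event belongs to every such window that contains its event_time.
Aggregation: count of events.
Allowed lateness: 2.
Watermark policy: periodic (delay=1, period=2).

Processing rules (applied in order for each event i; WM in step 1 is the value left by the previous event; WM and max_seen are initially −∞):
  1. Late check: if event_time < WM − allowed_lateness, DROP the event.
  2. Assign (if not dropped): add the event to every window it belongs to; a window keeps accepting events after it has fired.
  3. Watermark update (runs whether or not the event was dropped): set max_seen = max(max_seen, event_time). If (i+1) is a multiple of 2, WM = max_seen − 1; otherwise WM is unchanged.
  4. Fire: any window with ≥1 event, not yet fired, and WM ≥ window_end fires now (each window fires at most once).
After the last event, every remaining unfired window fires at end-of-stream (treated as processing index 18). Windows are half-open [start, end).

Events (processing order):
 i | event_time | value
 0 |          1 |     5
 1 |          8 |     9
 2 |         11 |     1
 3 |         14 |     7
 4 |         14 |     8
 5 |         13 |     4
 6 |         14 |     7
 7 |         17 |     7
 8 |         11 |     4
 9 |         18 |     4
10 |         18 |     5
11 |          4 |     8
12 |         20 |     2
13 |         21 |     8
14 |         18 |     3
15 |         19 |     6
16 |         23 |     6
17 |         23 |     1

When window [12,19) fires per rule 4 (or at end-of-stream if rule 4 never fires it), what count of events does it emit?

7

i=0 t=1 v=5: → [0,7); WM=−∞
i=1 t=8 v=9: → [6,13); WM=7; [0,7) fires=1
i=2 t=11 v=1: → [6,13); WM=7
i=3 t=14 v=7: → [12,19); WM=13; [6,13) fires=2
i=4 t=14 v=8: → [12,19); WM=13
i=5 t=13 v=4: → [12,19); WM=13
i=6 t=14 v=7: → [12,19); WM=13
i=7 t=17 v=7: → [12,19); WM=16
i=8 t=11 v=4: DROP (t<16-2); WM=16
i=9 t=18 v=4: → [18,25),[12,19); WM=17
i=10 t=18 v=5: → [18,25),[12,19); WM=17
i=11 t=4 v=8: DROP (t<17-2); WM=17
i=12 t=20 v=2: → [18,25); WM=17
i=13 t=21 v=8: → [18,25); WM=20; [12,19) fires=7
i=14 t=18 v=3: → [18,25),[12,19); WM=20
i=15 t=19 v=6: → [18,25); WM=20
i=16 t=23 v=6: → [18,25); WM=20
i=17 t=23 v=1: → [18,25); WM=22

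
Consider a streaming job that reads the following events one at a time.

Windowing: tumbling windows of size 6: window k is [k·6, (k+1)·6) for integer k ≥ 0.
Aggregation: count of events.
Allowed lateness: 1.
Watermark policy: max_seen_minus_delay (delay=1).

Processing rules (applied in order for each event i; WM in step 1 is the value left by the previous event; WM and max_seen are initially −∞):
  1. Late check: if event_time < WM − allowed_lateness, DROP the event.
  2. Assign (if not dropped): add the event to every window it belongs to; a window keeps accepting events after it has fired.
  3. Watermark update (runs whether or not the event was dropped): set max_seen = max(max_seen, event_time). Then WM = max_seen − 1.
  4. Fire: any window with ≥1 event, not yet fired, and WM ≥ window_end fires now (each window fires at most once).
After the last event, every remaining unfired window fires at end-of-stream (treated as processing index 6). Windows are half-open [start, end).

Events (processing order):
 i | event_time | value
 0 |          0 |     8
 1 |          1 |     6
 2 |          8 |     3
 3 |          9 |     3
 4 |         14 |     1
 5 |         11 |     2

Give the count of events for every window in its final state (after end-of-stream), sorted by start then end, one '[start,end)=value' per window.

[0,6)=2 [6,12)=2 [12,18)=1

i=0 t=0 v=8: → [0,6); WM=-1
i=1 t=1 v=6: → [0,6); WM=0
i=2 t=8 v=3: → [6,12); WM=7; [0,6) fires=2
i=3 t=9 v=3: → [6,12); WM=8
i=4 t=14 v=1: → [12,18); WM=13; [6,12) fires=2
i=5 t=11 v=2: DROP (t<13-1); WM=13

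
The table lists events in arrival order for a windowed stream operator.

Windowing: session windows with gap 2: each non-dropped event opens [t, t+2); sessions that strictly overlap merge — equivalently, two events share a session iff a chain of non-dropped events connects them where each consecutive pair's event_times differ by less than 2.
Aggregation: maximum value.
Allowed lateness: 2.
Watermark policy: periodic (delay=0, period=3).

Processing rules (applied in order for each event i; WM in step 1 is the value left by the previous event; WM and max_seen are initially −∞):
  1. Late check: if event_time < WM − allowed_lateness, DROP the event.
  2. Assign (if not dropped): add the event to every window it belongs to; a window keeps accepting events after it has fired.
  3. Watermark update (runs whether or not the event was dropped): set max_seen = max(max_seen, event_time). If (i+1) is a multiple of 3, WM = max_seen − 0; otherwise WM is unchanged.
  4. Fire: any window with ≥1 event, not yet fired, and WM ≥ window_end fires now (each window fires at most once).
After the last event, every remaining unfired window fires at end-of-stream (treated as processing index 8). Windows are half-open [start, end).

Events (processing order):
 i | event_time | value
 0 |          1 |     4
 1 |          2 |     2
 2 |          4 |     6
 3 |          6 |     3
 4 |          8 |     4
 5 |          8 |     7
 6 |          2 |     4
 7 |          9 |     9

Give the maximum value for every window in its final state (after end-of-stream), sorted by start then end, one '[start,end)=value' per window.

i=0 t=1 v=4: → [1,3); WM=−∞
i=1 t=2 v=2: → [1,4); WM=−∞
i=2 t=4 v=6: → [4,6); WM=4
i=3 t=6 v=3: → [6,8); WM=4
i=4 t=8 v=4: → [8,10); WM=4
i=5 t=8 v=7: → [8,10); WM=8
i=6 t=2 v=4: DROP (t<8-2); WM=8
i=7 t=9 v=9: → [8,11); WM=8

[1,4)=4 [4,6)=6 [6,8)=3 [8,11)=9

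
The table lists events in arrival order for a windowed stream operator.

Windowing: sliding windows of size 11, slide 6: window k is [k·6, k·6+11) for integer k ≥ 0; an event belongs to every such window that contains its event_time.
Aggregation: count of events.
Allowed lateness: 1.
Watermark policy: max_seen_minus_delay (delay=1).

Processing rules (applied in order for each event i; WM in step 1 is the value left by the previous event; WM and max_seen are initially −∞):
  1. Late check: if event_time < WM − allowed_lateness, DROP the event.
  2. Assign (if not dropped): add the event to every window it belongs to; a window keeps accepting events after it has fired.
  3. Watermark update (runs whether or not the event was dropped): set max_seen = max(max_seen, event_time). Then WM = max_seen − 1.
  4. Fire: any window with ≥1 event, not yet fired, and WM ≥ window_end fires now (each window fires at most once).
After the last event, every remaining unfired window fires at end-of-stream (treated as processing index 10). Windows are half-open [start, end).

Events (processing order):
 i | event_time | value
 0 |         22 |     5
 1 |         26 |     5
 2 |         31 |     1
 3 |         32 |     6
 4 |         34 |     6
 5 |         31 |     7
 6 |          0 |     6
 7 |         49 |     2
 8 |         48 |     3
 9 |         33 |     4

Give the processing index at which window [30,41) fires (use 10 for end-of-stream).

i=0 t=22 v=5: → [18,29),[12,23); WM=21
i=1 t=26 v=5: → [24,35),[18,29); WM=25; [12,23) fires=1
i=2 t=31 v=1: → [30,41),[24,35); WM=30; [18,29) fires=2
i=3 t=32 v=6: → [30,41),[24,35); WM=31
i=4 t=34 v=6: → [30,41),[24,35); WM=33
i=5 t=31 v=7: DROP (t<33-1); WM=33
i=6 t=0 v=6: DROP (t<33-1); WM=33
i=7 t=49 v=2: → [48,59),[42,53); WM=48; [24,35) fires=4 [30,41) fires=3
i=8 t=48 v=3: → [48,59),[42,53); WM=48
i=9 t=33 v=4: DROP (t<48-1); WM=48

7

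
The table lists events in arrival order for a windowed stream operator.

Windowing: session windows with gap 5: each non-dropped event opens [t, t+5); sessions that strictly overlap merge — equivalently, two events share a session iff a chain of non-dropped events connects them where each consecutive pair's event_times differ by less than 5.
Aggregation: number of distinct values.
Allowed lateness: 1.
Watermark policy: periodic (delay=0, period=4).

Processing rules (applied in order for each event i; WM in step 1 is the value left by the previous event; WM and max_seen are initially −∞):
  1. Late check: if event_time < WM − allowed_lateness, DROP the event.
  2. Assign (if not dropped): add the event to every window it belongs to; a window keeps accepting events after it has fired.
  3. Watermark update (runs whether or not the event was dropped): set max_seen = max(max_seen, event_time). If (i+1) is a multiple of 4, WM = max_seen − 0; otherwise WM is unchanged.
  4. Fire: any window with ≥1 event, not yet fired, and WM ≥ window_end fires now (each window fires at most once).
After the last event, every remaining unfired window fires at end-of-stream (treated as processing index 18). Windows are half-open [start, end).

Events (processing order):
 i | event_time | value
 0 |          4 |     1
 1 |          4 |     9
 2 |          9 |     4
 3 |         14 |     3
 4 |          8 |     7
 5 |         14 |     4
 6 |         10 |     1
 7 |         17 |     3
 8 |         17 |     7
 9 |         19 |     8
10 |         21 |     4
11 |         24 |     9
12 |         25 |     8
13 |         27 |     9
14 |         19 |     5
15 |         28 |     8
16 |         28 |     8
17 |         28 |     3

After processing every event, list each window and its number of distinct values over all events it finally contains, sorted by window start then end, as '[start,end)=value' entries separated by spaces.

i=0 t=4 v=1: → [4,9); WM=−∞
i=1 t=4 v=9: → [4,9); WM=−∞
i=2 t=9 v=4: → [9,14); WM=−∞
i=3 t=14 v=3: → [14,19); WM=14
i=4 t=8 v=7: DROP (t<14-1); WM=14
i=5 t=14 v=4: → [14,19); WM=14
i=6 t=10 v=1: DROP (t<14-1); WM=14
i=7 t=17 v=3: → [14,22); WM=17
i=8 t=17 v=7: → [14,22); WM=17
i=9 t=19 v=8: → [14,24); WM=17
i=10 t=21 v=4: → [14,26); WM=17
i=11 t=24 v=9: → [14,29); WM=24
i=12 t=25 v=8: → [14,30); WM=24
i=13 t=27 v=9: → [14,32); WM=24
i=14 t=19 v=5: DROP (t<24-1); WM=24
i=15 t=28 v=8: → [14,33); WM=28
i=16 t=28 v=8: → [14,33); WM=28
i=17 t=28 v=3: → [14,33); WM=28

[4,9)=2 [9,14)=1 [14,33)=5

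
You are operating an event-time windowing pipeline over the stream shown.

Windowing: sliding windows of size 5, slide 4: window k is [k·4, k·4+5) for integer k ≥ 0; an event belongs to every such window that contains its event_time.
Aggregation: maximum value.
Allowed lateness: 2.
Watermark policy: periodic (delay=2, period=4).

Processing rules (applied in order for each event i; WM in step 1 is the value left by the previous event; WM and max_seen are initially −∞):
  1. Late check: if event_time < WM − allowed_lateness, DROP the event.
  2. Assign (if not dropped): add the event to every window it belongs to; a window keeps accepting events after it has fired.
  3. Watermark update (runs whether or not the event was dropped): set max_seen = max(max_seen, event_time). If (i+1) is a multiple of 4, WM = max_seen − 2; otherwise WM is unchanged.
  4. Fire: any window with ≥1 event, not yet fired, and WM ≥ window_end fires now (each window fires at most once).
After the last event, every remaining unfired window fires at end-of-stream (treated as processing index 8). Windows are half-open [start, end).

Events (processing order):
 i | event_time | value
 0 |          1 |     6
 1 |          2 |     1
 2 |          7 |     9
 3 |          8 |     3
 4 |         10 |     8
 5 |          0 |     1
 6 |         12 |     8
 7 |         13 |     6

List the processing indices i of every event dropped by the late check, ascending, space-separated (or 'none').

5

i=0 t=1 v=6: → [0,5); WM=−∞
i=1 t=2 v=1: → [0,5); WM=−∞
i=2 t=7 v=9: → [4,9); WM=−∞
i=3 t=8 v=3: → [8,13),[4,9); WM=6; [0,5) fires=6
i=4 t=10 v=8: → [8,13); WM=6
i=5 t=0 v=1: DROP (t<6-2); WM=6
i=6 t=12 v=8: → [12,17),[8,13); WM=6
i=7 t=13 v=6: → [12,17); WM=11; [4,9) fires=9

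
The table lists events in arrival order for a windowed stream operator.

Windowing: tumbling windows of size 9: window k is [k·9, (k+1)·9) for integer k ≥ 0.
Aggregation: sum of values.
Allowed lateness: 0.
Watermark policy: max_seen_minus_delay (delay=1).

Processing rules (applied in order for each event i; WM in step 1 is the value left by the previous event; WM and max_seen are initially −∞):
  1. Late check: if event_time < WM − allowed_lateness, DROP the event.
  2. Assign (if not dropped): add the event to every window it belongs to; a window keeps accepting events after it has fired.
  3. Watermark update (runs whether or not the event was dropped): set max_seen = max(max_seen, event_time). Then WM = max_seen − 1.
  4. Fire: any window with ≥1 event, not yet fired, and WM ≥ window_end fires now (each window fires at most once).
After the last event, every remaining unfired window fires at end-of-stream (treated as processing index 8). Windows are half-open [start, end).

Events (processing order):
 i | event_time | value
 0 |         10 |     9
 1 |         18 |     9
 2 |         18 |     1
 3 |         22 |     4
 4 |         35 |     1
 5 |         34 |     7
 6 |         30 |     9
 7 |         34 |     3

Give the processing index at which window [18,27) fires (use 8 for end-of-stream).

i=0 t=10 v=9: → [9,18); WM=9
i=1 t=18 v=9: → [18,27); WM=17
i=2 t=18 v=1: → [18,27); WM=17
i=3 t=22 v=4: → [18,27); WM=21; [9,18) fires=9
i=4 t=35 v=1: → [27,36); WM=34; [18,27) fires=14
i=5 t=34 v=7: → [27,36); WM=34
i=6 t=30 v=9: DROP (t<34-0); WM=34
i=7 t=34 v=3: → [27,36); WM=34

4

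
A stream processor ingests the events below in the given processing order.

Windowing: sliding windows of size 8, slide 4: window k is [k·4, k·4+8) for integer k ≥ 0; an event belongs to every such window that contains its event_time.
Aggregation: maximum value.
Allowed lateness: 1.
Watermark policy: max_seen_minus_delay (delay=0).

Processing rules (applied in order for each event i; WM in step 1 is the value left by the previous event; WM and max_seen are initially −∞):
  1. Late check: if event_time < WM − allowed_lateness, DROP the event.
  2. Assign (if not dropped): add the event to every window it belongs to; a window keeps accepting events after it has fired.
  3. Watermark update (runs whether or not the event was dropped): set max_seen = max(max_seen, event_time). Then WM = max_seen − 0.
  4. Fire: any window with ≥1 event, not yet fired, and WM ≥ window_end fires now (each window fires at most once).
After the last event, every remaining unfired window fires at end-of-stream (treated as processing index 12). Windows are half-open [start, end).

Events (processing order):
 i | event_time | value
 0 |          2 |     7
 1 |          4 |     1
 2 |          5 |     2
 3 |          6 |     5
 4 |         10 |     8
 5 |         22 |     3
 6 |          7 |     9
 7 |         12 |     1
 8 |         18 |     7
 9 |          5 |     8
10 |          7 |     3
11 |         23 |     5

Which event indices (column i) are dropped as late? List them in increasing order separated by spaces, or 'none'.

i=0 t=2 v=7: → [0,8); WM=2
i=1 t=4 v=1: → [4,12),[0,8); WM=4
i=2 t=5 v=2: → [4,12),[0,8); WM=5
i=3 t=6 v=5: → [4,12),[0,8); WM=6
i=4 t=10 v=8: → [8,16),[4,12); WM=10; [0,8) fires=7
i=5 t=22 v=3: → [20,28),[16,24); WM=22; [4,12) fires=8 [8,16) fires=8
i=6 t=7 v=9: DROP (t<22-1); WM=22
i=7 t=12 v=1: DROP (t<22-1); WM=22
i=8 t=18 v=7: DROP (t<22-1); WM=22
i=9 t=5 v=8: DROP (t<22-1); WM=22
i=10 t=7 v=3: DROP (t<22-1); WM=22
i=11 t=23 v=5: → [20,28),[16,24); WM=23

6 7 8 9 10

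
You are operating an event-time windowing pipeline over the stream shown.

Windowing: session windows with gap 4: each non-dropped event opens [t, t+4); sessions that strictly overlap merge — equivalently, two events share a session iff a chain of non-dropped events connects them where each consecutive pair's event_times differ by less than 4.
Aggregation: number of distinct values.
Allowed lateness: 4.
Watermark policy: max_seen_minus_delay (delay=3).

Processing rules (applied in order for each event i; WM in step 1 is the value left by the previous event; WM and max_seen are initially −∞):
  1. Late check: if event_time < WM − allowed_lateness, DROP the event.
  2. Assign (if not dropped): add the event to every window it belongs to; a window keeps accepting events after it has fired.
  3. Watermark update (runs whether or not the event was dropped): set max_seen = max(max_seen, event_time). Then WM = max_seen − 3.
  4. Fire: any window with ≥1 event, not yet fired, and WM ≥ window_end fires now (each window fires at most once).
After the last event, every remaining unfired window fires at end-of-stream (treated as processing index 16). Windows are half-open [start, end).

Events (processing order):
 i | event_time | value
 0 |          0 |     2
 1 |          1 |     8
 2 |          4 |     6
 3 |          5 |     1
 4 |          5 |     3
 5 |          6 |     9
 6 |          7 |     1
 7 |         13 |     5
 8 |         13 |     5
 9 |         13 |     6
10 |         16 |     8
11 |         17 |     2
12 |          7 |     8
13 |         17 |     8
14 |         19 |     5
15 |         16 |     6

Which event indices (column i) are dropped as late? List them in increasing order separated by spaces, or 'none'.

12

i=0 t=0 v=2: → [0,4); WM=-3
i=1 t=1 v=8: → [0,5); WM=-2
i=2 t=4 v=6: → [0,8); WM=1
i=3 t=5 v=1: → [0,9); WM=2
i=4 t=5 v=3: → [0,9); WM=2
i=5 t=6 v=9: → [0,10); WM=3
i=6 t=7 v=1: → [0,11); WM=4
i=7 t=13 v=5: → [13,17); WM=10
i=8 t=13 v=5: → [13,17); WM=10
i=9 t=13 v=6: → [13,17); WM=10
i=10 t=16 v=8: → [13,20); WM=13
i=11 t=17 v=2: → [13,21); WM=14
i=12 t=7 v=8: DROP (t<14-4); WM=14
i=13 t=17 v=8: → [13,21); WM=14
i=14 t=19 v=5: → [13,23); WM=16
i=15 t=16 v=6: → [13,23); WM=16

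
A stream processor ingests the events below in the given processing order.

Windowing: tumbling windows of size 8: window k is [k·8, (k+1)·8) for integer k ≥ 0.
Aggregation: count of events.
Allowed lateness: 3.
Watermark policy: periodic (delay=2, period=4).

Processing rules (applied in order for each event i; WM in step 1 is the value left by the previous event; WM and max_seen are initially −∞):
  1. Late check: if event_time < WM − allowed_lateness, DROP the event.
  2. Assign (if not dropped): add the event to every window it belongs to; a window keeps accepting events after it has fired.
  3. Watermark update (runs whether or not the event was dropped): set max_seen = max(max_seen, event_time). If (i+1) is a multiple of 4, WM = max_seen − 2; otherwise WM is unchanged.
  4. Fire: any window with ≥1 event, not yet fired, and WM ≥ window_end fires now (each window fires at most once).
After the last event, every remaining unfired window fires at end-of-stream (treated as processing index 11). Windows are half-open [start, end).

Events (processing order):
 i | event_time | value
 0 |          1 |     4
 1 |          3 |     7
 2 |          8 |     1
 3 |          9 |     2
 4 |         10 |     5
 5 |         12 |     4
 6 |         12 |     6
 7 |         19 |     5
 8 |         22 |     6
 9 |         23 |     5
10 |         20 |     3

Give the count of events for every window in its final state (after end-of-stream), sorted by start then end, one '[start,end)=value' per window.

[0,8)=2 [8,16)=5 [16,24)=4

i=0 t=1 v=4: → [0,8); WM=−∞
i=1 t=3 v=7: → [0,8); WM=−∞
i=2 t=8 v=1: → [8,16); WM=−∞
i=3 t=9 v=2: → [8,16); WM=7
i=4 t=10 v=5: → [8,16); WM=7
i=5 t=12 v=4: → [8,16); WM=7
i=6 t=12 v=6: → [8,16); WM=7
i=7 t=19 v=5: → [16,24); WM=17; [0,8) fires=2 [8,16) fires=5
i=8 t=22 v=6: → [16,24); WM=17
i=9 t=23 v=5: → [16,24); WM=17
i=10 t=20 v=3: → [16,24); WM=17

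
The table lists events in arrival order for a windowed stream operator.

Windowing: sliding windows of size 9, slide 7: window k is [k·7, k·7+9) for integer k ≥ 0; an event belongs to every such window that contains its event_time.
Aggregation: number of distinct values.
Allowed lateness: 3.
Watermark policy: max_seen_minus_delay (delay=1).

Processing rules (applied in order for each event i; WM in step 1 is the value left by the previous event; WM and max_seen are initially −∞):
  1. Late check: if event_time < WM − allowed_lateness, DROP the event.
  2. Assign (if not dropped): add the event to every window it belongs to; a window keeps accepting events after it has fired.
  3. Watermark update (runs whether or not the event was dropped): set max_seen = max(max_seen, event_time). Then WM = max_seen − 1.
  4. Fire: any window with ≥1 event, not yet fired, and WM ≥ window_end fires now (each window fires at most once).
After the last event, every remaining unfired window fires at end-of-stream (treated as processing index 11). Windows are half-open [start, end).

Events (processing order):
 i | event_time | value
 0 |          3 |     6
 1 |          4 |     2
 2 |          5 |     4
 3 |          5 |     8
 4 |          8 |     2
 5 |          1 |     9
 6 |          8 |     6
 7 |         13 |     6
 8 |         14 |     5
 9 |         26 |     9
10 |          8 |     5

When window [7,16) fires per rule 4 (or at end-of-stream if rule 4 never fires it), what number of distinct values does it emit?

i=0 t=3 v=6: → [0,9); WM=2
i=1 t=4 v=2: → [0,9); WM=3
i=2 t=5 v=4: → [0,9); WM=4
i=3 t=5 v=8: → [0,9); WM=4
i=4 t=8 v=2: → [7,16),[0,9); WM=7
i=5 t=1 v=9: DROP (t<7-3); WM=7
i=6 t=8 v=6: → [7,16),[0,9); WM=7
i=7 t=13 v=6: → [7,16); WM=12; [0,9) fires=4
i=8 t=14 v=5: → [14,23),[7,16); WM=13
i=9 t=26 v=9: → [21,30); WM=25; [7,16) fires=3 [14,23) fires=1
i=10 t=8 v=5: DROP (t<25-3); WM=25

3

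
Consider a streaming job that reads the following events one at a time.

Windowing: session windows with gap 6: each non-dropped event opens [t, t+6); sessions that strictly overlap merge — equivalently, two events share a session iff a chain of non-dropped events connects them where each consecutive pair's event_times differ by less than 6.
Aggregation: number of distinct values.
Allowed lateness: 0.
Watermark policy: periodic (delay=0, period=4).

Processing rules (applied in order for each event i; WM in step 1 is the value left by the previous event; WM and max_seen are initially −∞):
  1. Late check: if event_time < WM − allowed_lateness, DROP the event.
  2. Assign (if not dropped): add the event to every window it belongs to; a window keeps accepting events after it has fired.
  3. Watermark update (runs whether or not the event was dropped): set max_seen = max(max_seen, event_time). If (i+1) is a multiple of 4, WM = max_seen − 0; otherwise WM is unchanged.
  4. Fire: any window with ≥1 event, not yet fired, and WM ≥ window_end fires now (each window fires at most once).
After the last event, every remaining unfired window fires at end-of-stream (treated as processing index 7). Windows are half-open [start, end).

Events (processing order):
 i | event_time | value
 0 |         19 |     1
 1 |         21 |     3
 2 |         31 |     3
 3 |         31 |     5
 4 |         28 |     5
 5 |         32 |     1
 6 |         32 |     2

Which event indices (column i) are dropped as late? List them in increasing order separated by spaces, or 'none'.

4

i=0 t=19 v=1: → [19,25); WM=−∞
i=1 t=21 v=3: → [19,27); WM=−∞
i=2 t=31 v=3: → [31,37); WM=−∞
i=3 t=31 v=5: → [31,37); WM=31
i=4 t=28 v=5: DROP (t<31-0); WM=31
i=5 t=32 v=1: → [31,38); WM=31
i=6 t=32 v=2: → [31,38); WM=31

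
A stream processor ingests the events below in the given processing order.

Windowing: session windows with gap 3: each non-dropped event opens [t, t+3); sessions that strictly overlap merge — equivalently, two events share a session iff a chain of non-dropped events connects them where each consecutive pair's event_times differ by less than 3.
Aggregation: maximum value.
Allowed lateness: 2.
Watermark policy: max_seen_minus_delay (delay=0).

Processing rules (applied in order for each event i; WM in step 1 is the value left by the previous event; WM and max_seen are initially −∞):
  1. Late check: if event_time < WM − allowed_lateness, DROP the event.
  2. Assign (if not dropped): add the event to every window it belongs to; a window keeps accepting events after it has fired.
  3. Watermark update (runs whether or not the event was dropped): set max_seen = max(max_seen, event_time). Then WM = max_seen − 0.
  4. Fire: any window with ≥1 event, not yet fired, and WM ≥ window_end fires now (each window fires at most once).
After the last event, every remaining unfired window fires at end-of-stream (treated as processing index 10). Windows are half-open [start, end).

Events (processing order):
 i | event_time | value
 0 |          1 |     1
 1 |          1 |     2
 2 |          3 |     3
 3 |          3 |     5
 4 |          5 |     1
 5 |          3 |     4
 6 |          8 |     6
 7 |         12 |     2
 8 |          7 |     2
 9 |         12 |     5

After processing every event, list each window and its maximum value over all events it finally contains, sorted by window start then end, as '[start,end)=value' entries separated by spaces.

[1,8)=5 [8,11)=6 [12,15)=5

i=0 t=1 v=1: → [1,4); WM=1
i=1 t=1 v=2: → [1,4); WM=1
i=2 t=3 v=3: → [1,6); WM=3
i=3 t=3 v=5: → [1,6); WM=3
i=4 t=5 v=1: → [1,8); WM=5
i=5 t=3 v=4: → [1,8); WM=5
i=6 t=8 v=6: → [8,11); WM=8
i=7 t=12 v=2: → [12,15); WM=12
i=8 t=7 v=2: DROP (t<12-2); WM=12
i=9 t=12 v=5: → [12,15); WM=12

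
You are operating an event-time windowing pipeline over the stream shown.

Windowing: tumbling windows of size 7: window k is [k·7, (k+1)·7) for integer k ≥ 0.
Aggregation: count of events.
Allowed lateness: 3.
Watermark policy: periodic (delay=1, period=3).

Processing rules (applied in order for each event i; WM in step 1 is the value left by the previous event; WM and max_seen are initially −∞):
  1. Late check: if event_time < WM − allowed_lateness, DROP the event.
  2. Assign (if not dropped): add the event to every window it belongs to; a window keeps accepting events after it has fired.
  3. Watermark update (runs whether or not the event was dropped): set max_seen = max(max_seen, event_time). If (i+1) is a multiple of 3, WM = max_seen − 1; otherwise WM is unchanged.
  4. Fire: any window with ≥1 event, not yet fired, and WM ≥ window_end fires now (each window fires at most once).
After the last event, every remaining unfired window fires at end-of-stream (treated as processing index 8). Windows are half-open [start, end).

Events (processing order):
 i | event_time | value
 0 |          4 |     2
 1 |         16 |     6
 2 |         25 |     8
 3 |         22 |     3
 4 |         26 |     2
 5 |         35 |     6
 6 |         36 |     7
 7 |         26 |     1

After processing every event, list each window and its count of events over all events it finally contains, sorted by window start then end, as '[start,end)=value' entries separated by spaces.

[0,7)=1 [14,21)=1 [21,28)=3 [35,42)=2

i=0 t=4 v=2: → [0,7); WM=−∞
i=1 t=16 v=6: → [14,21); WM=−∞
i=2 t=25 v=8: → [21,28); WM=24; [0,7) fires=1 [14,21) fires=1
i=3 t=22 v=3: → [21,28); WM=24
i=4 t=26 v=2: → [21,28); WM=24
i=5 t=35 v=6: → [35,42); WM=34; [21,28) fires=3
i=6 t=36 v=7: → [35,42); WM=34
i=7 t=26 v=1: DROP (t<34-3); WM=34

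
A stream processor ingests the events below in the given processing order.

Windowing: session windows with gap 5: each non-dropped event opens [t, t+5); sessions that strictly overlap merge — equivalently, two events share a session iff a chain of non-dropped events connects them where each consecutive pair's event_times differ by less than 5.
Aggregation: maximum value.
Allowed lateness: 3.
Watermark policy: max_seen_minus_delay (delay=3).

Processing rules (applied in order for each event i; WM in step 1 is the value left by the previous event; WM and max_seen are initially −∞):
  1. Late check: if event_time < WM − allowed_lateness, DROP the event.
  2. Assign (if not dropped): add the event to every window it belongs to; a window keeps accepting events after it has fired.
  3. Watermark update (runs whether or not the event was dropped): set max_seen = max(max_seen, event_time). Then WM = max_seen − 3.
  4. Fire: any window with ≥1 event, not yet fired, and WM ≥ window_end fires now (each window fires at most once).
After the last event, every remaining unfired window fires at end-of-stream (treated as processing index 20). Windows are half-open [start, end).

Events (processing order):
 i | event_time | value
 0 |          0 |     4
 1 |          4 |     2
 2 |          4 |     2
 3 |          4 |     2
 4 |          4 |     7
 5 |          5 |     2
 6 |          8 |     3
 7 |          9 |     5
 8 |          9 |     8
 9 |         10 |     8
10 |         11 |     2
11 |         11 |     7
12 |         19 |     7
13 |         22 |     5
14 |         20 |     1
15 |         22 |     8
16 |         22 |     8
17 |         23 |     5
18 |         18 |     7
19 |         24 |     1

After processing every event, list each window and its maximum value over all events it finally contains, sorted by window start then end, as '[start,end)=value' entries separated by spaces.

i=0 t=0 v=4: → [0,5); WM=-3
i=1 t=4 v=2: → [0,9); WM=1
i=2 t=4 v=2: → [0,9); WM=1
i=3 t=4 v=2: → [0,9); WM=1
i=4 t=4 v=7: → [0,9); WM=1
i=5 t=5 v=2: → [0,10); WM=2
i=6 t=8 v=3: → [0,13); WM=5
i=7 t=9 v=5: → [0,14); WM=6
i=8 t=9 v=8: → [0,14); WM=6
i=9 t=10 v=8: → [0,15); WM=7
i=10 t=11 v=2: → [0,16); WM=8
i=11 t=11 v=7: → [0,16); WM=8
i=12 t=19 v=7: → [19,24); WM=16
i=13 t=22 v=5: → [19,27); WM=19
i=14 t=20 v=1: → [19,27); WM=19
i=15 t=22 v=8: → [19,27); WM=19
i=16 t=22 v=8: → [19,27); WM=19
i=17 t=23 v=5: → [19,28); WM=20
i=18 t=18 v=7: → [18,28); WM=20
i=19 t=24 v=1: → [18,29); WM=21

[0,16)=8 [18,29)=8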